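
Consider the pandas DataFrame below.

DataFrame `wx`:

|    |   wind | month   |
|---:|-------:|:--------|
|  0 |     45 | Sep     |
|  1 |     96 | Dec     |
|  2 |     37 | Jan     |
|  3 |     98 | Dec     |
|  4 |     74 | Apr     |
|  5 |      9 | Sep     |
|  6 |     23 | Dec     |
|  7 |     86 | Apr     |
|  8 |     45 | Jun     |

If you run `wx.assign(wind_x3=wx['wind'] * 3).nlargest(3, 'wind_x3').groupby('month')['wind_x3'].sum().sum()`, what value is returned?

840

add column wind_x3 = wx['wind'] * 3:
   wind month  wind_x3
0    45   Sep      135
1    96   Dec      288
2    37   Jan      111
3    98   Dec      294
4    74   Apr      222
5     9   Sep       27
6    23   Dec       69
7    86   Apr      258
8    45   Jun      135
take 3 rows with largest wind_x3:
   wind month  wind_x3
3    98   Dec      294
1    96   Dec      288
7    86   Apr      258
group by month, sum of wind_x3:
month
Apr    258
Dec    582
Name: wind_x3, dtype: int64
Then the sum of the resulting series: 840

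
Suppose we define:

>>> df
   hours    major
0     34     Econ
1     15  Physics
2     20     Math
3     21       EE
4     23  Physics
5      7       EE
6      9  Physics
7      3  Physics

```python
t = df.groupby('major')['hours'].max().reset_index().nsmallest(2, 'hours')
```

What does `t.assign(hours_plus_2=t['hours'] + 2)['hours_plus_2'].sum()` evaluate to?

45

group by major, max of hours:
major
EE         21
Econ       34
Math       20
Physics    23
Name: hours, dtype: int64
reset_index():
     major  hours
0       EE     21
1     Econ     34
2     Math     20
3  Physics     23
take 2 rows with smallest hours:
  major  hours
2  Math     20
0    EE     21
add column hours_plus_2 = t['hours'] + 2:
  major  hours  hours_plus_2
2  Math     20            22
0    EE     21            23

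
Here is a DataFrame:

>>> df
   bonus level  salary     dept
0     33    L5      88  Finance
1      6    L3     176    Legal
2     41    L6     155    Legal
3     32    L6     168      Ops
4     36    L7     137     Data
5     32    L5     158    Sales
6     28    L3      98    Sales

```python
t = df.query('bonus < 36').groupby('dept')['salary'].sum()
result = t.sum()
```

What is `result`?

filter rows where bonus < 36:
   bonus level  salary     dept
0     33    L5      88  Finance
1      6    L3     176    Legal
3     32    L6     168      Ops
5     32    L5     158    Sales
6     28    L3      98    Sales
group by dept, sum of salary:
dept
Finance     88
Legal      176
Ops        168
Sales      256
Name: salary, dtype: int64
Taking the sum of the resulting series gives 688.

688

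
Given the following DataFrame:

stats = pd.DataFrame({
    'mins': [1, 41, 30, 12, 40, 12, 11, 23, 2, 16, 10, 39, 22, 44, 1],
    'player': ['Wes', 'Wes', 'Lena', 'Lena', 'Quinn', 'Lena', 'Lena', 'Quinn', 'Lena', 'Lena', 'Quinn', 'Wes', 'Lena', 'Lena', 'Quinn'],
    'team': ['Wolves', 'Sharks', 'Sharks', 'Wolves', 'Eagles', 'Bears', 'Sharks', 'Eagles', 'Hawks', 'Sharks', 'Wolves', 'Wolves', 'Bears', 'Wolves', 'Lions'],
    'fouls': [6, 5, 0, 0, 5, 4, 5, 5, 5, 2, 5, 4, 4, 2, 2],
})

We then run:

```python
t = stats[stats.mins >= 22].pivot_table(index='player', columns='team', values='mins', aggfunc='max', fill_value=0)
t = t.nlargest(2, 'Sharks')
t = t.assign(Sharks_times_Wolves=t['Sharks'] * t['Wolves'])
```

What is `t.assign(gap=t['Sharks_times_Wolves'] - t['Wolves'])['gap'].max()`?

1560

filter rows where mins >= 22:
    mins player    team  fouls
1     41    Wes  Sharks      5
2     30   Lena  Sharks      0
4     40  Quinn  Eagles      5
7     23  Quinn  Eagles      5
11    39    Wes  Wolves      4
12    22   Lena   Bears      4
13    44   Lena  Wolves      2
pivot: rows=player, cols=team, max(mins):
team    Bears  Eagles  Sharks  Wolves
player                               
Lena       22       0      30      44
Quinn       0      40       0       0
Wes         0       0      41      39
take 2 rows with largest Sharks:
team    Bears  Eagles  Sharks  Wolves
player                               
Wes         0       0      41      39
Lena       22       0      30      44
add column Sharks_times_Wolves = t['Sharks'] * t['Wolves']:
team    Bears  Eagles  Sharks  Wolves  Sharks_times_Wolves
player                                                    
Wes         0       0      41      39                 1599
Lena       22       0      30      44                 1320
add column gap = t['Sharks_times_Wolves'] - t['Wolves']:
team    Bears  Eagles  Sharks  Wolves  Sharks_times_Wolves   gap
player                                                          
Wes         0       0      41      39                 1599  1560
Lena       22       0      30      44                 1320  1276
Reading off the max of column 'gap', we get 1560.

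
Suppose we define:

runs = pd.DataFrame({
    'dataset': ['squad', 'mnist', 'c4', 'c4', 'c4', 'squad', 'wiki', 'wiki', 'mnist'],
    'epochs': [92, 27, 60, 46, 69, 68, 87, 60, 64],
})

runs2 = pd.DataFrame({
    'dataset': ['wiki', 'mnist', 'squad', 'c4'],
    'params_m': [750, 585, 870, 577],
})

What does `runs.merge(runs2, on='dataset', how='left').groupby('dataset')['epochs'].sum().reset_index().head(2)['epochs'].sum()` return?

merge on 'dataset' (how='left') → 9 rows:
  dataset  epochs  params_m
0   squad      92       870
1   mnist      27       585
2      c4      60       577
3      c4      46       577
4      c4      69       577
5   squad      68       870
6    wiki      87       750
7    wiki      60       750
8   mnist      64       585
group by dataset, sum of epochs:
dataset
c4       175
mnist     91
squad    160
wiki     147
Name: epochs, dtype: int64
reset_index():
  dataset  epochs
0      c4     175
1   mnist      91
2   squad     160
3    wiki     147
take first 2 rows:
  dataset  epochs
0      c4     175
1   mnist      91
Taking the sum of column 'epochs' gives 266.

266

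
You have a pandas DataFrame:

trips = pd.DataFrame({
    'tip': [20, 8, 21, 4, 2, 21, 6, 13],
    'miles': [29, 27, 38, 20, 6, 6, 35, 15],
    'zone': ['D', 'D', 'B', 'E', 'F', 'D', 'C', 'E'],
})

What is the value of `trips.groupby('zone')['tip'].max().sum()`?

63

group by zone, max of tip:
zone
B    21
C     6
D    21
E    13
F     2
Name: tip, dtype: int64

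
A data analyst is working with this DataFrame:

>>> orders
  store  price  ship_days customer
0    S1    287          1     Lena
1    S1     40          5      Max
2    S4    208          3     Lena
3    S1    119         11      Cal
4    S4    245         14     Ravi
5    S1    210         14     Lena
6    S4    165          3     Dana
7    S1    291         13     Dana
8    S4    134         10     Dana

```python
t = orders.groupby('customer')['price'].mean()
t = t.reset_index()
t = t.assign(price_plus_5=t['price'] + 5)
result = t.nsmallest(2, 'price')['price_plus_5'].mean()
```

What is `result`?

84.5

group by customer, mean of price:
customer
Cal     119.000000
Dana    196.666667
Lena    235.000000
Max      40.000000
Ravi    245.000000
Name: price, dtype: float64
reset_index():
  customer       price
0      Cal  119.000000
1     Dana  196.666667
2     Lena  235.000000
3      Max   40.000000
4     Ravi  245.000000
add column price_plus_5 = t['price'] + 5:
  customer       price  price_plus_5
0      Cal  119.000000    124.000000
1     Dana  196.666667    201.666667
2     Lena  235.000000    240.000000
3      Max   40.000000     45.000000
4     Ravi  245.000000    250.000000
take 2 rows with smallest price:
  customer  price  price_plus_5
3      Max   40.0          45.0
0      Cal  119.0         124.0
mean of column 'price_plus_5' → 84.5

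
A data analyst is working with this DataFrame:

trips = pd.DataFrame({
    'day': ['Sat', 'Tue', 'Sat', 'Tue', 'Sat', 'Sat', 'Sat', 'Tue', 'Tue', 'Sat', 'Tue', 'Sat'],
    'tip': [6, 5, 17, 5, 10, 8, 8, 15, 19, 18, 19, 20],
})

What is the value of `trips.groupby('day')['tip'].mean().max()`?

group by day, mean of tip:
day
Sat    12.428571
Tue    12.600000
Name: tip, dtype: float64
Taking the max of the resulting series gives 12.6.

12.6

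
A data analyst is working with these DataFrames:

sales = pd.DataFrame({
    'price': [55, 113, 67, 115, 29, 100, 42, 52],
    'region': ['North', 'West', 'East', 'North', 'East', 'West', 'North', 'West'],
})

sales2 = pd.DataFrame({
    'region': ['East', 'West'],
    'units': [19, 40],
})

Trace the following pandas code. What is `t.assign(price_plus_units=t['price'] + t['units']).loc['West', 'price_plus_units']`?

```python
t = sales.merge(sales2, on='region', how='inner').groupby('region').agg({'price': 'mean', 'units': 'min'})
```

merge on 'region' (how='inner') → 5 rows:
   price region  units
0    113   West     40
1     67   East     19
2     29   East     19
3    100   West     40
4     52   West     40
group by region: mean(price), min(units):
            price  units
region                  
East    48.000000     19
West    88.333333     40
add column price_plus_units = t['price'] + t['units']:
            price  units  price_plus_units
region                                    
East    48.000000     19         67.000000
West    88.333333     40        128.333333

128.333333333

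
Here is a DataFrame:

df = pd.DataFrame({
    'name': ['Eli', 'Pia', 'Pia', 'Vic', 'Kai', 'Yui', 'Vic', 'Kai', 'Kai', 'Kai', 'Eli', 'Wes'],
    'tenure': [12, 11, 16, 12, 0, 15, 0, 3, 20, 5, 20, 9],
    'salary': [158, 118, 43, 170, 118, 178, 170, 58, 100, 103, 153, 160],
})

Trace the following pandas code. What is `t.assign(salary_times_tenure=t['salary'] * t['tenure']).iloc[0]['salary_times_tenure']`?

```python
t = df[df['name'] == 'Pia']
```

1298

filter rows where name == 'Pia':
  name  tenure  salary
1  Pia      11     118
2  Pia      16      43
add column salary_times_tenure = t['salary'] * t['tenure']:
  name  tenure  salary  salary_times_tenure
1  Pia      11     118                 1298
2  Pia      16      43                  688
So iloc[0]['salary_times_tenure'] = 1298.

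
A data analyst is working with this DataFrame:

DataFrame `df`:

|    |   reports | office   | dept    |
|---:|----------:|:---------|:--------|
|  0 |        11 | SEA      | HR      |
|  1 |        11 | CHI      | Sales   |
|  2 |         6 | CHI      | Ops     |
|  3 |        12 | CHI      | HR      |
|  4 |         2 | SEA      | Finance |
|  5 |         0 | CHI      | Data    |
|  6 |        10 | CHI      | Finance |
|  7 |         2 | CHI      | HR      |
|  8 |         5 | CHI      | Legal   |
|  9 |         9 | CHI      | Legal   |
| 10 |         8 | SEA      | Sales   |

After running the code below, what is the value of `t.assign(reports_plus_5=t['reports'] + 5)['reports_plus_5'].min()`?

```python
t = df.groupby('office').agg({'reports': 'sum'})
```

group by office, sum of reports:
        reports
office         
CHI          55
SEA          21
add column reports_plus_5 = t['reports'] + 5:
        reports  reports_plus_5
office                         
CHI          55              60
SEA          21              26

26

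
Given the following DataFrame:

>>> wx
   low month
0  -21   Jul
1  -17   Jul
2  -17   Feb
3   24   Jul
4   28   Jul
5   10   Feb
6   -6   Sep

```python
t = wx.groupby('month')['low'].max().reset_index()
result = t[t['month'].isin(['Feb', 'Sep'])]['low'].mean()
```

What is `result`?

2.0

group by month, max of low:
month
Feb    10
Jul    28
Sep    -6
Name: low, dtype: int64
reset_index():
  month  low
0   Feb   10
1   Jul   28
2   Sep   -6
filter rows where month in ['Feb', 'Sep']:
  month  low
0   Feb   10
2   Sep   -6
Hence 2.0.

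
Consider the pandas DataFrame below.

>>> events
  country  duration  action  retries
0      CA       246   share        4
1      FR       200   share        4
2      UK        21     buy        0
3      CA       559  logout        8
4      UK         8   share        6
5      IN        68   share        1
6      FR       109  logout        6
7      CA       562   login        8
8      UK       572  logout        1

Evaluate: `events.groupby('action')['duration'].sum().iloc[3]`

group by action, sum of duration:
action
buy         21
login      562
logout    1240
share      522
Name: duration, dtype: int64

522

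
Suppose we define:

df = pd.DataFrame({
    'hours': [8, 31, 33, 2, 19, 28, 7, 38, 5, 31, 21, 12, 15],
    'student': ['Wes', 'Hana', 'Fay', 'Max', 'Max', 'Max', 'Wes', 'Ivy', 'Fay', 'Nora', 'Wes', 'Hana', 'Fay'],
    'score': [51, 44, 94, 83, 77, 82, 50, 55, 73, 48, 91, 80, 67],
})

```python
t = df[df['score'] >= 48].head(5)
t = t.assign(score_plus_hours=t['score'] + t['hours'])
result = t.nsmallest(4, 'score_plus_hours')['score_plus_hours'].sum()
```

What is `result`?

350

filter rows where score >= 48:
    hours student  score
0       8     Wes     51
2      33     Fay     94
3       2     Max     83
4      19     Max     77
5      28     Max     82
6       7     Wes     50
7      38     Ivy     55
8       5     Fay     73
9      31    Nora     48
10     21     Wes     91
11     12    Hana     80
12     15     Fay     67
take first 5 rows:
   hours student  score
0      8     Wes     51
2     33     Fay     94
3      2     Max     83
4     19     Max     77
5     28     Max     82
add column score_plus_hours = t['score'] + t['hours']:
   hours student  score  score_plus_hours
0      8     Wes     51                59
2     33     Fay     94               127
3      2     Max     83                85
4     19     Max     77                96
5     28     Max     82               110
take 4 rows with smallest score_plus_hours:
   hours student  score  score_plus_hours
0      8     Wes     51                59
3      2     Max     83                85
4     19     Max     77                96
5     28     Max     82               110
Then the sum of column 'score_plus_hours': 350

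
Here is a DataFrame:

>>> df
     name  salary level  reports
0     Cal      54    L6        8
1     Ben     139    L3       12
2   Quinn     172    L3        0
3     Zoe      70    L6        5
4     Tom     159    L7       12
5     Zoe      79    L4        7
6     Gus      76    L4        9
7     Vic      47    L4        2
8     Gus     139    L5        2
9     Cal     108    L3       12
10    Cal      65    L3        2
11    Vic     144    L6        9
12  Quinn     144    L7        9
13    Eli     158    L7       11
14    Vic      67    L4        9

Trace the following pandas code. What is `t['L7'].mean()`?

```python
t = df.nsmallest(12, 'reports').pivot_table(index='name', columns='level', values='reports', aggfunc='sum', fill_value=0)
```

3.33333333333

take 12 rows with smallest reports:
     name  salary level  reports
2   Quinn     172    L3        0
7     Vic      47    L4        2
8     Gus     139    L5        2
10    Cal      65    L3        2
3     Zoe      70    L6        5
5     Zoe      79    L4        7
0     Cal      54    L6        8
6     Gus      76    L4        9
11    Vic     144    L6        9
12  Quinn     144    L7        9
14    Vic      67    L4        9
13    Eli     158    L7       11
pivot: rows=name, cols=level, sum(reports):
level  L3  L4  L5  L6  L7
name                     
Cal     2   0   0   8   0
Eli     0   0   0   0  11
Gus     0   9   2   0   0
Quinn   0   0   0   0   9
Vic     0  11   0   9   0
Zoe     0   7   0   5   0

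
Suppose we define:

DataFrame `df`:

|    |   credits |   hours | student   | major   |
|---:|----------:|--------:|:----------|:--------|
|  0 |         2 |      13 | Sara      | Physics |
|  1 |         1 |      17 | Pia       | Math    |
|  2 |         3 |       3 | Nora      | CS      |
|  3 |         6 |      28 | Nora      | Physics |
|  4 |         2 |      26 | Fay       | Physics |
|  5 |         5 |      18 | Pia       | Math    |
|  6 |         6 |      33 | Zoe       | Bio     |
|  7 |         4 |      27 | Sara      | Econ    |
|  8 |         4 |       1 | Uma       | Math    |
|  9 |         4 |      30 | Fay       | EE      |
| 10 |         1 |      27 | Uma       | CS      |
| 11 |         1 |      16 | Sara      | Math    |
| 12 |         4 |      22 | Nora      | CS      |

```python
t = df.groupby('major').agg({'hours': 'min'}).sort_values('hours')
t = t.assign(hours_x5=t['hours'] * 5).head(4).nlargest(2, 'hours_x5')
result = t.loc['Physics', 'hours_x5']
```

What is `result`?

65

group by major, min of hours:
         hours
major         
Bio         33
CS           3
EE          30
Econ        27
Math         1
Physics     13
sort by hours:
         hours
major         
Math         1
CS           3
Physics     13
Econ        27
EE          30
Bio         33
add column hours_x5 = t['hours'] * 5:
         hours  hours_x5
major                   
Math         1         5
CS           3        15
Physics     13        65
Econ        27       135
EE          30       150
Bio         33       165
take first 4 rows:
         hours  hours_x5
major                   
Math         1         5
CS           3        15
Physics     13        65
Econ        27       135
take 2 rows with largest hours_x5:
         hours  hours_x5
major                   
Econ        27       135
Physics     13        65
Taking the value at row 'Physics', column 'hours_x5' gives 65.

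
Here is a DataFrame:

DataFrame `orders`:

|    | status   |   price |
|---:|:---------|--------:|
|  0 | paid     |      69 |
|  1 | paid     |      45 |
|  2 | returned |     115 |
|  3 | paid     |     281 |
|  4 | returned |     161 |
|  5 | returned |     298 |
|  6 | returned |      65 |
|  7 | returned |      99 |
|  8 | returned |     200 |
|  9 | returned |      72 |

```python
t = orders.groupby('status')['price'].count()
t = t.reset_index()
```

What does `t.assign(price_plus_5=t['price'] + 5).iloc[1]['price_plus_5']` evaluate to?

12

group by status, count of price:
status
paid        3
returned    7
Name: price, dtype: int64
reset_index():
     status  price
0      paid      3
1  returned      7
add column price_plus_5 = t['price'] + 5:
     status  price  price_plus_5
0      paid      3             8
1  returned      7            12
Hence 12.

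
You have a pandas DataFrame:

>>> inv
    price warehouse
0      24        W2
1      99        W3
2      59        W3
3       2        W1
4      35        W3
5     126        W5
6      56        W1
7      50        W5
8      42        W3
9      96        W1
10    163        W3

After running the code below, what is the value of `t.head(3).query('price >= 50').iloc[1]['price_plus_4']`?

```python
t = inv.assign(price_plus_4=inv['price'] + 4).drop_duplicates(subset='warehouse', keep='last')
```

add column price_plus_4 = inv['price'] + 4:
    price warehouse  price_plus_4
0      24        W2            28
1      99        W3           103
2      59        W3            63
3       2        W1             6
4      35        W3            39
5     126        W5           130
6      56        W1            60
7      50        W5            54
8      42        W3            46
9      96        W1           100
10    163        W3           167
drop duplicate warehouse (keep=last):
    price warehouse  price_plus_4
0      24        W2            28
7      50        W5            54
9      96        W1           100
10    163        W3           167
take first 3 rows:
   price warehouse  price_plus_4
0     24        W2            28
7     50        W5            54
9     96        W1           100
filter rows where price >= 50:
   price warehouse  price_plus_4
7     50        W5            54
9     96        W1           100
value at position 1, column 'price_plus_4' → 100

100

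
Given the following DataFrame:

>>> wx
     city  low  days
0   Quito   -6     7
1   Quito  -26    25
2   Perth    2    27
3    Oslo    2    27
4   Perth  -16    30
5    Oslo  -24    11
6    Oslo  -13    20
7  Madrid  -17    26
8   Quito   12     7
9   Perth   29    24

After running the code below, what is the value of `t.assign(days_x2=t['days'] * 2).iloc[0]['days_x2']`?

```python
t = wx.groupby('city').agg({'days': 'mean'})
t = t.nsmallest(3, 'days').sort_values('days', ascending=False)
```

group by city, mean of days:
             days
city             
Madrid  26.000000
Oslo    19.333333
Perth   27.000000
Quito   13.000000
take 3 rows with smallest days:
             days
city             
Quito   13.000000
Oslo    19.333333
Madrid  26.000000
sort by days descending:
             days
city             
Madrid  26.000000
Oslo    19.333333
Quito   13.000000
add column days_x2 = t['days'] * 2:
             days    days_x2
city                        
Madrid  26.000000  52.000000
Oslo    19.333333  38.666667
Quito   13.000000  26.000000

52.0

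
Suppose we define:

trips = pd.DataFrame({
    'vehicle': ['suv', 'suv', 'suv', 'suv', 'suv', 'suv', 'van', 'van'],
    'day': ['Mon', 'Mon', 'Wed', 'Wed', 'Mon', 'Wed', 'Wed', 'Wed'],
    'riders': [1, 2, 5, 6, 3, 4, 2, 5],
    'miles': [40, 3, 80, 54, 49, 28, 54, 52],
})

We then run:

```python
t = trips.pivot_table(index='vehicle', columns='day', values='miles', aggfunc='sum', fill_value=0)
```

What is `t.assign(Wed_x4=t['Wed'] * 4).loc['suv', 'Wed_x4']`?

648

pivot: rows=vehicle, cols=day, sum(miles):
day      Mon  Wed
vehicle          
suv       92  162
van        0  106
add column Wed_x4 = t['Wed'] * 4:
day      Mon  Wed  Wed_x4
vehicle                  
suv       92  162     648
van        0  106     424
Then the value at row 'suv', column 'Wed_x4': 648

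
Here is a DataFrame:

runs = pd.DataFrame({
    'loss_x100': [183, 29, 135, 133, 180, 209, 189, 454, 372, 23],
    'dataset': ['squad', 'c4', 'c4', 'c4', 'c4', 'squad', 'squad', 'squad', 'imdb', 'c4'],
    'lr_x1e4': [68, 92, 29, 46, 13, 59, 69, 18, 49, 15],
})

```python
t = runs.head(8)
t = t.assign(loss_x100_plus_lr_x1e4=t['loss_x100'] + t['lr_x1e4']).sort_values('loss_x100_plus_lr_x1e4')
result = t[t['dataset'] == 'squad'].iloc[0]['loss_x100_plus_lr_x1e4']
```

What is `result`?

take first 8 rows:
   loss_x100 dataset  lr_x1e4
0        183   squad       68
1         29      c4       92
2        135      c4       29
3        133      c4       46
4        180      c4       13
5        209   squad       59
6        189   squad       69
7        454   squad       18
add column loss_x100_plus_lr_x1e4 = t['loss_x100'] + t['lr_x1e4']:
   loss_x100 dataset  lr_x1e4  loss_x100_plus_lr_x1e4
0        183   squad       68                     251
1         29      c4       92                     121
2        135      c4       29                     164
3        133      c4       46                     179
4        180      c4       13                     193
5        209   squad       59                     268
6        189   squad       69                     258
7        454   squad       18                     472
sort by loss_x100_plus_lr_x1e4:
   loss_x100 dataset  lr_x1e4  loss_x100_plus_lr_x1e4
1         29      c4       92                     121
2        135      c4       29                     164
3        133      c4       46                     179
4        180      c4       13                     193
0        183   squad       68                     251
6        189   squad       69                     258
5        209   squad       59                     268
7        454   squad       18                     472
filter rows where dataset == 'squad':
   loss_x100 dataset  lr_x1e4  loss_x100_plus_lr_x1e4
0        183   squad       68                     251
6        189   squad       69                     258
5        209   squad       59                     268
7        454   squad       18                     472
So iloc[0]['loss_x100_plus_lr_x1e4'] = 251.

251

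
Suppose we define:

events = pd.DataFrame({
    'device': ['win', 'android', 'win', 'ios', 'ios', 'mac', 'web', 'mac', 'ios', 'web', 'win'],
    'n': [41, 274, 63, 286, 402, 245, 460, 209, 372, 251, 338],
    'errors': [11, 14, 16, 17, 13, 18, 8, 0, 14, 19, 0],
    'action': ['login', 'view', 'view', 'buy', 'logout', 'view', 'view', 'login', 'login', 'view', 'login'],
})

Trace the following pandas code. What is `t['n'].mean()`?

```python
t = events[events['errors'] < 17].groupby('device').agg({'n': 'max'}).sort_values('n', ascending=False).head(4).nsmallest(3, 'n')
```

filter rows where errors < 17:
     device    n  errors  action
0       win   41      11   login
1   android  274      14    view
2       win   63      16    view
4       ios  402      13  logout
6       web  460       8    view
7       mac  209       0   login
8       ios  372      14   login
10      win  338       0   login
group by device, max of n:
           n
device      
android  274
ios      402
mac      209
web      460
win      338
sort by n descending:
           n
device      
web      460
ios      402
win      338
android  274
mac      209
take first 4 rows:
           n
device      
web      460
ios      402
win      338
android  274
take 3 rows with smallest n:
           n
device      
android  274
win      338
ios      402
Finally, mean of column 'n' = 338.0.

338.0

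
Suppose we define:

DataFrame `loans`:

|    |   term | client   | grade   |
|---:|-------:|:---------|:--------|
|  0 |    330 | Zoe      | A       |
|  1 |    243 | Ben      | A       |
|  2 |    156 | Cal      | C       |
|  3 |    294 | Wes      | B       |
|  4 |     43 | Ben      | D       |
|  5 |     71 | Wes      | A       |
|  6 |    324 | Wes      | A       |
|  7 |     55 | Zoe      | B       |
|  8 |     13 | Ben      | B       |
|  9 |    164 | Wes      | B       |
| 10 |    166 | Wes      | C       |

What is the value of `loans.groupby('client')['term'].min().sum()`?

group by client, min of term:
client
Ben     13
Cal    156
Wes     71
Zoe     55
Name: term, dtype: int64

295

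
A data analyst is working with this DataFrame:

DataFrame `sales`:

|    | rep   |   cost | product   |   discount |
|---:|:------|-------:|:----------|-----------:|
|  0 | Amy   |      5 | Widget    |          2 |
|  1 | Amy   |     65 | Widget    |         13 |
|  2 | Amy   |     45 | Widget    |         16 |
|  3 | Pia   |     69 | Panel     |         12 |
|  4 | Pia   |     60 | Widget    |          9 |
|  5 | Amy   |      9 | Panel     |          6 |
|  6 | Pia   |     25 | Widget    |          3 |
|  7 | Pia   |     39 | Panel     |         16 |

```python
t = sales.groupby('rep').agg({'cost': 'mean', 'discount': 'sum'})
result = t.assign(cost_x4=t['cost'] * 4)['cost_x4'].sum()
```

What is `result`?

group by rep: mean(cost), sum(discount):
      cost  discount
rep                 
Amy  31.00        37
Pia  48.25        40
add column cost_x4 = t['cost'] * 4:
      cost  discount  cost_x4
rep                          
Amy  31.00        37    124.0
Pia  48.25        40    193.0

317.0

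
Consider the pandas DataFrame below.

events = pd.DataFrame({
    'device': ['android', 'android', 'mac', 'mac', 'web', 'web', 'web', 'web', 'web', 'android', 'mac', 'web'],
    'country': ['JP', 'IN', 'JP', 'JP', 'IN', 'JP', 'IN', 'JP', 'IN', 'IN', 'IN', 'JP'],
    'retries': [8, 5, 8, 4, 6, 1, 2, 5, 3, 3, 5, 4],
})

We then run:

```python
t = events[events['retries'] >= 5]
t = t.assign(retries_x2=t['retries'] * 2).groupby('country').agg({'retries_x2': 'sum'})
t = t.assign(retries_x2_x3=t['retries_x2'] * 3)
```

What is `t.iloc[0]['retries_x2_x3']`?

filter rows where retries >= 5:
     device country  retries
0   android      JP        8
1   android      IN        5
2       mac      JP        8
4       web      IN        6
7       web      JP        5
10      mac      IN        5
add column retries_x2 = t['retries'] * 2:
     device country  retries  retries_x2
0   android      JP        8          16
1   android      IN        5          10
2       mac      JP        8          16
4       web      IN        6          12
7       web      JP        5          10
10      mac      IN        5          10
group by country, sum of retries_x2:
         retries_x2
country            
IN               32
JP               42
add column retries_x2_x3 = t['retries_x2'] * 3:
         retries_x2  retries_x2_x3
country                           
IN               32             96
JP               42            126

96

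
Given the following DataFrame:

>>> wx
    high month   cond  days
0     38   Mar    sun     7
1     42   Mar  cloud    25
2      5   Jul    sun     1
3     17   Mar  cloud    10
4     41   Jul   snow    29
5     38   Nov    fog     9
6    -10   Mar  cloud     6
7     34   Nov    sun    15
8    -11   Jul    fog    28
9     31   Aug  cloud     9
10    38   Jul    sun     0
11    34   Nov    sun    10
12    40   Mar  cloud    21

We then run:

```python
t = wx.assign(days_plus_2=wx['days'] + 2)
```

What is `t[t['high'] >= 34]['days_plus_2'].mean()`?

16.5

add column days_plus_2 = wx['days'] + 2:
    high month   cond  days  days_plus_2
0     38   Mar    sun     7            9
1     42   Mar  cloud    25           27
2      5   Jul    sun     1            3
3     17   Mar  cloud    10           12
4     41   Jul   snow    29           31
5     38   Nov    fog     9           11
6    -10   Mar  cloud     6            8
7     34   Nov    sun    15           17
8    -11   Jul    fog    28           30
9     31   Aug  cloud     9           11
10    38   Jul    sun     0            2
11    34   Nov    sun    10           12
12    40   Mar  cloud    21           23
filter rows where high >= 34:
    high month   cond  days  days_plus_2
0     38   Mar    sun     7            9
1     42   Mar  cloud    25           27
4     41   Jul   snow    29           31
5     38   Nov    fog     9           11
7     34   Nov    sun    15           17
10    38   Jul    sun     0            2
11    34   Nov    sun    10           12
12    40   Mar  cloud    21           23
mean of column 'days_plus_2' → 16.5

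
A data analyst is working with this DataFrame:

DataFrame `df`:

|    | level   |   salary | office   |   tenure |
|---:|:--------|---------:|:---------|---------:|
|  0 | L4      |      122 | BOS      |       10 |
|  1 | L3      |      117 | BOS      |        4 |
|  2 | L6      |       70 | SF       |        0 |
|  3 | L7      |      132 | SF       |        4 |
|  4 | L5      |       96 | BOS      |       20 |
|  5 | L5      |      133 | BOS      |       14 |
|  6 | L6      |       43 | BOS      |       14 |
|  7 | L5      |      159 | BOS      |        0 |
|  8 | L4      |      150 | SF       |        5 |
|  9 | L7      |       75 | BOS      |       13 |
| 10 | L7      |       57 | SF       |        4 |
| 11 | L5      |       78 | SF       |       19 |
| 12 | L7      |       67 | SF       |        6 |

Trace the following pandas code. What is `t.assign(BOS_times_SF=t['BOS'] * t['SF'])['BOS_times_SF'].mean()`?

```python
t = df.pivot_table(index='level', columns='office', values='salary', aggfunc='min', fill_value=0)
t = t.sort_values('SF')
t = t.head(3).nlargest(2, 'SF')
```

3642.5

pivot: rows=level, cols=office, min(salary):
office  BOS   SF
level           
L3      117    0
L4      122  150
L5       96   78
L6       43   70
L7       75   57
sort by SF:
office  BOS   SF
level           
L3      117    0
L7       75   57
L6       43   70
L5       96   78
L4      122  150
take first 3 rows:
office  BOS  SF
level          
L3      117   0
L7       75  57
L6       43  70
take 2 rows with largest SF:
office  BOS  SF
level          
L6       43  70
L7       75  57
add column BOS_times_SF = t['BOS'] * t['SF']:
office  BOS  SF  BOS_times_SF
level                        
L6       43  70          3010
L7       75  57          4275
Then the mean of column 'BOS_times_SF': 3642.5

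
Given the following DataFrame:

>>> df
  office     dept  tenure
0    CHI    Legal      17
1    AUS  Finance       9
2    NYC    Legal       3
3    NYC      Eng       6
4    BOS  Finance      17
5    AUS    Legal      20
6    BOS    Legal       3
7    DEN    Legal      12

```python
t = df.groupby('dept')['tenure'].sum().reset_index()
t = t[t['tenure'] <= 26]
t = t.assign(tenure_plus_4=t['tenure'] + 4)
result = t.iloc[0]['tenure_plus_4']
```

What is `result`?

10

group by dept, sum of tenure:
dept
Eng         6
Finance    26
Legal      55
Name: tenure, dtype: int64
reset_index():
      dept  tenure
0      Eng       6
1  Finance      26
2    Legal      55
filter rows where tenure <= 26:
      dept  tenure
0      Eng       6
1  Finance      26
add column tenure_plus_4 = t['tenure'] + 4:
      dept  tenure  tenure_plus_4
0      Eng       6             10
1  Finance      26             30
Finally, value at position 0, column 'tenure_plus_4' = 10.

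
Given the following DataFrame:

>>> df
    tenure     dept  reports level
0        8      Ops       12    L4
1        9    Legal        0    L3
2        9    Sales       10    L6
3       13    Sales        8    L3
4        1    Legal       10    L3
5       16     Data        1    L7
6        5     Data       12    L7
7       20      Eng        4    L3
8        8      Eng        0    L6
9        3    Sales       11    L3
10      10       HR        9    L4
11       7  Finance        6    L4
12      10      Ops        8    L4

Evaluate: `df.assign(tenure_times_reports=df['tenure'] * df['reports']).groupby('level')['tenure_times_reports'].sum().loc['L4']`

308

add column tenure_times_reports = df['tenure'] * df['reports']:
    tenure     dept  reports level  tenure_times_reports
0        8      Ops       12    L4                    96
1        9    Legal        0    L3                     0
2        9    Sales       10    L6                    90
3       13    Sales        8    L3                   104
4        1    Legal       10    L3                    10
5       16     Data        1    L7                    16
6        5     Data       12    L7                    60
7       20      Eng        4    L3                    80
8        8      Eng        0    L6                     0
9        3    Sales       11    L3                    33
10      10       HR        9    L4                    90
11       7  Finance        6    L4                    42
12      10      Ops        8    L4                    80
group by level, sum of tenure_times_reports:
level
L3    227
L4    308
L6     90
L7     76
Name: tenure_times_reports, dtype: int64
Then the value at index 'L4': 308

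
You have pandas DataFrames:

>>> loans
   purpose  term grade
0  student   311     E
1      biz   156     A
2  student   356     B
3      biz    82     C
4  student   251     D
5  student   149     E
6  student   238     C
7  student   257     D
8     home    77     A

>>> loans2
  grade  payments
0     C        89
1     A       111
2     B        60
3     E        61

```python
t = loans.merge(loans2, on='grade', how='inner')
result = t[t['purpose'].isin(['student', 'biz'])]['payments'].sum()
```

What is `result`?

merge on 'grade' (how='inner') → 7 rows:
   purpose  term grade  payments
0  student   311     E        61
1      biz   156     A       111
2  student   356     B        60
3      biz    82     C        89
4  student   149     E        61
5  student   238     C        89
6     home    77     A       111
filter rows where purpose in ['student', 'biz']:
   purpose  term grade  payments
0  student   311     E        61
1      biz   156     A       111
2  student   356     B        60
3      biz    82     C        89
4  student   149     E        61
5  student   238     C        89
The sum of column 'payments' is 471.

471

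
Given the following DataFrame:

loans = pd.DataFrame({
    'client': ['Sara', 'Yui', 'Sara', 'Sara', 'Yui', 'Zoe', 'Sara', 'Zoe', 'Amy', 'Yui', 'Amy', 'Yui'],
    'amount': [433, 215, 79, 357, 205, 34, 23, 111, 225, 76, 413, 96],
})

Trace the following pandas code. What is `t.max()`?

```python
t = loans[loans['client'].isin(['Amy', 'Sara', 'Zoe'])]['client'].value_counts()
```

filter rows where client in ['Amy', 'Sara', 'Zoe']:
   client  amount
0    Sara     433
2    Sara      79
3    Sara     357
5     Zoe      34
6    Sara      23
7     Zoe     111
8     Amy     225
10    Amy     413
value_counts of client:
client
Sara    4
Zoe     2
Amy     2
Name: count, dtype: int64
So max() = 4.

4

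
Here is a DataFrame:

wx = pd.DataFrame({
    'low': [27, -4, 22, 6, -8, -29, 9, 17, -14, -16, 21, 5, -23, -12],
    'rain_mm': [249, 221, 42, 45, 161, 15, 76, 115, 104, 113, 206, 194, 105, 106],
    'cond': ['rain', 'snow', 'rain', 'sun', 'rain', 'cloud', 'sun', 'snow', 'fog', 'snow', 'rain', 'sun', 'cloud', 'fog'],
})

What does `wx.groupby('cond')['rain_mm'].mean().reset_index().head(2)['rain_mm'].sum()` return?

group by cond, mean of rain_mm:
cond
cloud     60.000000
fog      105.000000
rain     164.500000
snow     149.666667
sun      105.000000
Name: rain_mm, dtype: float64
reset_index():
    cond     rain_mm
0  cloud   60.000000
1    fog  105.000000
2   rain  164.500000
3   snow  149.666667
4    sun  105.000000
take first 2 rows:
    cond  rain_mm
0  cloud     60.0
1    fog    105.0
Hence 165.0.

165.0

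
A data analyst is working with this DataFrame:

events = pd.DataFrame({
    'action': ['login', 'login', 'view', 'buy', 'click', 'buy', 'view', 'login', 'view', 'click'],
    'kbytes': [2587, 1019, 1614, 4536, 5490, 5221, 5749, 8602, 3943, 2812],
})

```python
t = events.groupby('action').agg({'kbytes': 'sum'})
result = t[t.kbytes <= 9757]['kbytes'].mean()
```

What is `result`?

9029.5

group by action, sum of kbytes:
        kbytes
action        
buy       9757
click     8302
login    12208
view     11306
filter rows where kbytes <= 9757:
        kbytes
action        
buy       9757
click     8302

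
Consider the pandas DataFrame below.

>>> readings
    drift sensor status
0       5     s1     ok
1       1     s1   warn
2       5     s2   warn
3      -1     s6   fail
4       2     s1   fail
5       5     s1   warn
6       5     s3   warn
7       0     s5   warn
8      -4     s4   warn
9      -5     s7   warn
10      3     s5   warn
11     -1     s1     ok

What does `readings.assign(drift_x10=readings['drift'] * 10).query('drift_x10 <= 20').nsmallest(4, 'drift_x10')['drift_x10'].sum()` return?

add column drift_x10 = readings['drift'] * 10:
    drift sensor status  drift_x10
0       5     s1     ok         50
1       1     s1   warn         10
2       5     s2   warn         50
3      -1     s6   fail        -10
4       2     s1   fail         20
5       5     s1   warn         50
6       5     s3   warn         50
7       0     s5   warn          0
8      -4     s4   warn        -40
9      -5     s7   warn        -50
10      3     s5   warn         30
11     -1     s1     ok        -10
filter rows where drift_x10 <= 20:
    drift sensor status  drift_x10
1       1     s1   warn         10
3      -1     s6   fail        -10
4       2     s1   fail         20
7       0     s5   warn          0
8      -4     s4   warn        -40
9      -5     s7   warn        -50
11     -1     s1     ok        -10
take 4 rows with smallest drift_x10:
    drift sensor status  drift_x10
9      -5     s7   warn        -50
8      -4     s4   warn        -40
3      -1     s6   fail        -10
11     -1     s1     ok        -10
So sum() = -110.

-110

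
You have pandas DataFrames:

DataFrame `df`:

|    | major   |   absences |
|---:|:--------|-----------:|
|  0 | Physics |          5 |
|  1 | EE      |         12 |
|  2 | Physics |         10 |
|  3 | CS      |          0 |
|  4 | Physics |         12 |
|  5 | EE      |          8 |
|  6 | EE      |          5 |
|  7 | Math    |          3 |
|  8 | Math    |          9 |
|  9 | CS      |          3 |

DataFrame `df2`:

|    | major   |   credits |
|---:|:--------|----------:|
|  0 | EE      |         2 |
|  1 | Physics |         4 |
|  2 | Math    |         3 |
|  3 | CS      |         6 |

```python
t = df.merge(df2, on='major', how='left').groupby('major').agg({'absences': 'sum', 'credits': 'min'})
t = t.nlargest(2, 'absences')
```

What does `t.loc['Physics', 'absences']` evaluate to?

merge on 'major' (how='left') → 10 rows:
     major  absences  credits
0  Physics         5        4
1       EE        12        2
2  Physics        10        4
3       CS         0        6
4  Physics        12        4
5       EE         8        2
6       EE         5        2
7     Math         3        3
8     Math         9        3
9       CS         3        6
group by major: sum(absences), min(credits):
         absences  credits
major                     
CS              3        6
EE             25        2
Math           12        3
Physics        27        4
take 2 rows with largest absences:
         absences  credits
major                     
Physics        27        4
EE             25        2
Taking the value at row 'Physics', column 'absences' gives 27.

27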